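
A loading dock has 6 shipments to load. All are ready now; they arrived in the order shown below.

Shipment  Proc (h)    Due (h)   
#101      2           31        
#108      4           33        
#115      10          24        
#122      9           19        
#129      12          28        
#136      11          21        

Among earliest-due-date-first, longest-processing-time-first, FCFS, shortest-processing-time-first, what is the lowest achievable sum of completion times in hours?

EDD (increasing due date): #122 #136 #115 #129 #101 #108.
#122: 0→9
#136: 9→20
#115: 20→30
#129: 30→42
#101: 42→44
#108: 44→48
Sum = 9+20+30+42+44+48 = 193.
LPT (decreasing processing time): #129 #136 #115 #122 #108 #101.
#129: 0→12
#136: 12→23
#115: 23→33
#122: 33→42
#108: 42→46
#101: 46→48
Sum = 12+23+33+42+46+48 = 204.
FIFO (arrival order): #101 #108 #115 #122 #129 #136.
#101: 0→2
#108: 2→6
#115: 6→16
#122: 16→25
#129: 25→37
#136: 37→48
Sum = 2+6+16+25+37+48 = 134.
SPT (increasing processing time): #101 #108 #122 #115 #136 #129.
#101: 0→2
#108: 2→6
#122: 6→15
#115: 15→25
#136: 25→36
#129: 36→48
Sum = 2+6+15+25+36+48 = 132.
EDD 193, LPT 204, FIFO 134, SPT 132 → minimum 132.

132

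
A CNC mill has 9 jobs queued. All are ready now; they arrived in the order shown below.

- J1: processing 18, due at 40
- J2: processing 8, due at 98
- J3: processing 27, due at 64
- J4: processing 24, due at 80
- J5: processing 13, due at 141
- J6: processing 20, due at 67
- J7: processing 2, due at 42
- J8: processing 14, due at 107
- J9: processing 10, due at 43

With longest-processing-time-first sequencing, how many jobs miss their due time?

5

LPT (decreasing processing time): J3 J4 J6 J1 J8 J5 J9 J2 J7.
J3: 0→27, due 64, tardiness 0
J4: 27→51, due 80, tardiness 0
J6: 51→71, due 67, tardiness 4
J1: 71→89, due 40, tardiness 49
J8: 89→103, due 107, tardiness 0
J5: 103→116, due 141, tardiness 0
J9: 116→126, due 43, tardiness 83
J2: 126→134, due 98, tardiness 36
J7: 134→136, due 42, tardiness 94
Late jobs: 5.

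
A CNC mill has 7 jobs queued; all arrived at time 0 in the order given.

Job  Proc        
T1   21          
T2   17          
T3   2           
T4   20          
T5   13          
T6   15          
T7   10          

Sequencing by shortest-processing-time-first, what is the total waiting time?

SPT (increasing processing time): T3 T7 T5 T6 T2 T4 T1.
T3: waits 0, runs 0→2
T7: waits 2, runs 2→12
T5: waits 12, runs 12→25
T6: waits 25, runs 25→40
T2: waits 40, runs 40→57
T4: waits 57, runs 57→77
T1: waits 77, runs 77→98
Sum = 0+2+12+25+40+57+77 = 213.

213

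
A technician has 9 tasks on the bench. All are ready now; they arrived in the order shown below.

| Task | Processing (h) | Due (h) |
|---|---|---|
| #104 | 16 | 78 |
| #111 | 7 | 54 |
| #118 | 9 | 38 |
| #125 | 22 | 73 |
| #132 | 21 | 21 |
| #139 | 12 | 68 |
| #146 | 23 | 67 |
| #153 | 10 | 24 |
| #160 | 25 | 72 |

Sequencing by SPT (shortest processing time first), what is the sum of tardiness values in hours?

206

SPT (increasing processing time): #111 #118 #153 #139 #104 #132 #125 #146 #160.
#111: 0→7, due 54, tardiness 0
#118: 7→16, due 38, tardiness 0
#153: 16→26, due 24, tardiness 2
#139: 26→38, due 68, tardiness 0
#104: 38→54, due 78, tardiness 0
#132: 54→75, due 21, tardiness 54
#125: 75→97, due 73, tardiness 24
#146: 97→120, due 67, tardiness 53
#160: 120→145, due 72, tardiness 73
Sum = 0+0+2+0+0+54+24+53+73 = 206.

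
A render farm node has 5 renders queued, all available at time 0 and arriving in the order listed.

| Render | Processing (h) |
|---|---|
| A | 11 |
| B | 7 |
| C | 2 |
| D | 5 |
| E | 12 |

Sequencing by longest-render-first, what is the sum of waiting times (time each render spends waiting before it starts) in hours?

LPT (decreasing processing time): E A B D C.
E: waits 0, runs 0→12
A: waits 12, runs 12→23
B: waits 23, runs 23→30
D: waits 30, runs 30→35
C: waits 35, runs 35→37
Sum = 0+12+23+30+35 = 100.

100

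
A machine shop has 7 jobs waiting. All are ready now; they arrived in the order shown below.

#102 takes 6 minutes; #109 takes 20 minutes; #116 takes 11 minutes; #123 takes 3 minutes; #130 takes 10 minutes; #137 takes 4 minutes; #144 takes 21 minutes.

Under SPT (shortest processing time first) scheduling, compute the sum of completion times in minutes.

SPT (increasing processing time): #123 #137 #102 #130 #116 #109 #144.
#123: 0→3
#137: 3→7
#102: 7→13
#130: 13→23
#116: 23→34
#109: 34→54
#144: 54→75
Sum = 3+7+13+23+34+54+75 = 209.

209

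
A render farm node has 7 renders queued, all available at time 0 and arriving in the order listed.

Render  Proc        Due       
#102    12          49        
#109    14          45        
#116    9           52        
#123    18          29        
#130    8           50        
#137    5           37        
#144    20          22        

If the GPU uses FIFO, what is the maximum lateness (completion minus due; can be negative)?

FIFO (arrival order): #102 #109 #116 #123 #130 #137 #144.
#102: 0→12, due 49, lateness -37
#109: 12→26, due 45, lateness -19
#116: 26→35, due 52, lateness -17
#123: 35→53, due 29, lateness 24
#130: 53→61, due 50, lateness 11
#137: 61→66, due 37, lateness 29
#144: 66→86, due 22, lateness 64
Maximum = 64.

64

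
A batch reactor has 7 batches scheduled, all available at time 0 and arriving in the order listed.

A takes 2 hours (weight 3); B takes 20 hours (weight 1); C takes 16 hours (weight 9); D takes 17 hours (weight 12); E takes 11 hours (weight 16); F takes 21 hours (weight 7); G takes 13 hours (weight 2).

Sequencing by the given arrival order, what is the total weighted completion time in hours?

2895

FIFO (arrival order): A B C D E F G.
A: finishes 2, weight 3, w·C = 6
B: finishes 22, weight 1, w·C = 22
C: finishes 38, weight 9, w·C = 342
D: finishes 55, weight 12, w·C = 660
E: finishes 66, weight 16, w·C = 1056
F: finishes 87, weight 7, w·C = 609
G: finishes 100, weight 2, w·C = 200
Sum = 6+22+342+660+1056+609+200 = 2895.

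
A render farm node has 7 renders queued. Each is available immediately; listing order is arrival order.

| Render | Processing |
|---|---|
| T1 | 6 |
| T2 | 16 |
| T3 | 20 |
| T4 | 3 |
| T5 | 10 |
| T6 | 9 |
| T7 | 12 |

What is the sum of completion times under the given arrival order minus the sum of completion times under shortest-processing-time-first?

80

FIFO (arrival order): T1 T2 T3 T4 T5 T6 T7.
T1: 0→6
T2: 6→22
T3: 22→42
T4: 42→45
T5: 45→55
T6: 55→64
T7: 64→76
Sum = 6+22+42+45+55+64+76 = 310.
SPT (increasing processing time): T4 T1 T6 T5 T7 T2 T3.
T4: 0→3
T1: 3→9
T6: 9→18
T5: 18→28
T7: 28→40
T2: 40→56
T3: 56→76
Sum = 3+9+18+28+40+56+76 = 230.
Difference = 310 − 230 = 80.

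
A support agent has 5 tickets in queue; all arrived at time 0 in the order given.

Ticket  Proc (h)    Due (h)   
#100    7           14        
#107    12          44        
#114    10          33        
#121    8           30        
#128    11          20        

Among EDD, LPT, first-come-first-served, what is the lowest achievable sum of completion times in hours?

135

EDD (increasing due date): #100 #128 #121 #114 #107.
#100: 0→7
#128: 7→18
#121: 18→26
#114: 26→36
#107: 36→48
Sum = 7+18+26+36+48 = 135.
LPT (decreasing processing time): #107 #128 #114 #121 #100.
#107: 0→12
#128: 12→23
#114: 23→33
#121: 33→41
#100: 41→48
Sum = 12+23+33+41+48 = 157.
FIFO (arrival order): #100 #107 #114 #121 #128.
#100: 0→7
#107: 7→19
#114: 19→29
#121: 29→37
#128: 37→48
Sum = 7+19+29+37+48 = 140.
EDD 135, LPT 157, FIFO 140 → minimum 135.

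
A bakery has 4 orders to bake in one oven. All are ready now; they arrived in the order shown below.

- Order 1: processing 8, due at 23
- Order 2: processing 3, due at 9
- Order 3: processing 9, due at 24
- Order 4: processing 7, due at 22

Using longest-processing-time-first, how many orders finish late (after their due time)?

2

LPT (decreasing processing time): Order 3 Order 1 Order 4 Order 2.
Order 3: 0→9, due 24, tardiness 0
Order 1: 9→17, due 23, tardiness 0
Order 4: 17→24, due 22, tardiness 2
Order 2: 24→27, due 9, tardiness 18
Late orders: 2.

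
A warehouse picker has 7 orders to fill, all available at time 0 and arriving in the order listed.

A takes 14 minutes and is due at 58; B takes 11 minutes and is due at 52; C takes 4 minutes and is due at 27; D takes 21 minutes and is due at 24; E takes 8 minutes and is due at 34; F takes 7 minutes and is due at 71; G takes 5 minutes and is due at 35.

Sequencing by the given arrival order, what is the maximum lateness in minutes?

FIFO (arrival order): A B C D E F G.
A: 0→14, due 58, lateness -44
B: 14→25, due 52, lateness -27
C: 25→29, due 27, lateness 2
D: 29→50, due 24, lateness 26
E: 50→58, due 34, lateness 24
F: 58→65, due 71, lateness -6
G: 65→70, due 35, lateness 35
Maximum = 35.

35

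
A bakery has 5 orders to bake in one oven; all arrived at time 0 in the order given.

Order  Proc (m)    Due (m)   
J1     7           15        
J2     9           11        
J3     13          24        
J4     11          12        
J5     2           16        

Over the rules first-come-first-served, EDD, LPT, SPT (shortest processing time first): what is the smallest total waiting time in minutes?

58

FIFO (arrival order): J1 J2 J3 J4 J5.
J1: waits 0, runs 0→7
J2: waits 7, runs 7→16
J3: waits 16, runs 16→29
J4: waits 29, runs 29→40
J5: waits 40, runs 40→42
Sum = 0+7+16+29+40 = 92.
EDD (increasing due date): J2 J4 J1 J5 J3.
J2: waits 0, runs 0→9
J4: waits 9, runs 9→20
J1: waits 20, runs 20→27
J5: waits 27, runs 27→29
J3: waits 29, runs 29→42
Sum = 0+9+20+27+29 = 85.
LPT (decreasing processing time): J3 J4 J2 J1 J5.
J3: waits 0, runs 0→13
J4: waits 13, runs 13→24
J2: waits 24, runs 24→33
J1: waits 33, runs 33→40
J5: waits 40, runs 40→42
Sum = 0+13+24+33+40 = 110.
SPT (increasing processing time): J5 J1 J2 J4 J3.
J5: waits 0, runs 0→2
J1: waits 2, runs 2→9
J2: waits 9, runs 9→18
J4: waits 18, runs 18→29
J3: waits 29, runs 29→42
Sum = 0+2+9+18+29 = 58.
FIFO 92, EDD 85, LPT 110, SPT 58 → minimum 58.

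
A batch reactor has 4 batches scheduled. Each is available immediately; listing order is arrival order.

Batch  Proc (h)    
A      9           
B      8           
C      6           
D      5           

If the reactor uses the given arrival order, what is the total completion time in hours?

77

FIFO (arrival order): A B C D.
A: 0→9
B: 9→17
C: 17→23
D: 23→28
Sum = 9+17+23+28 = 77.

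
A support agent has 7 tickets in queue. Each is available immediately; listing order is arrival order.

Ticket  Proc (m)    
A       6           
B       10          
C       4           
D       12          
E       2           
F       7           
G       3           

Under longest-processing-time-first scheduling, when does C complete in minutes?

39

LPT (decreasing processing time): D B F A C G E.
D: 0→12
B: 12→22
F: 22→29
A: 29→35
C: 35→39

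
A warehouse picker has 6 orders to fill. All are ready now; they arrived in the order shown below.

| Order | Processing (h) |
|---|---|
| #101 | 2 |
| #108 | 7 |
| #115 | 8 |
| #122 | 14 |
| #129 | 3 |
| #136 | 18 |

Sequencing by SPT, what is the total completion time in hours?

125

SPT (increasing processing time): #101 #129 #108 #115 #122 #136.
#101: 0→2
#129: 2→5
#108: 5→12
#115: 12→20
#122: 20→34
#136: 34→52
Sum = 2+5+12+20+34+52 = 125.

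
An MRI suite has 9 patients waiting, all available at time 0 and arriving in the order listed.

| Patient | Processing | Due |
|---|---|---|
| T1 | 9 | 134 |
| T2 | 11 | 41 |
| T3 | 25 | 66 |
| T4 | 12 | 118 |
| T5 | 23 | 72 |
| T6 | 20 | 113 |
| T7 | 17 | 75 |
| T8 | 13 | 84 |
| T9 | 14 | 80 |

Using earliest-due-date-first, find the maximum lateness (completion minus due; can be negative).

EDD (increasing due date): T2 T3 T5 T7 T9 T8 T6 T4 T1.
T2: 0→11, due 41, lateness -30
T3: 11→36, due 66, lateness -30
T5: 36→59, due 72, lateness -13
T7: 59→76, due 75, lateness 1
T9: 76→90, due 80, lateness 10
T8: 90→103, due 84, lateness 19
T6: 103→123, due 113, lateness 10
T4: 123→135, due 118, lateness 17
T1: 135→144, due 134, lateness 10
Maximum = 19.

19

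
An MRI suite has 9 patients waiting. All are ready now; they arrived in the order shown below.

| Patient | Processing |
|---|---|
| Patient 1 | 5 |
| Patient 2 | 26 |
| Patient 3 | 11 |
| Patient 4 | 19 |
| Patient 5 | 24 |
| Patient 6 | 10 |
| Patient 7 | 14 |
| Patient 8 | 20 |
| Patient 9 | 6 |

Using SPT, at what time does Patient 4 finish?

65

SPT (increasing processing time): Patient 1 Patient 9 Patient 6 Patient 3 Patient 7 Patient 4 Patient 8 Patient 5 Patient 2.
Patient 1: 0→5
Patient 9: 5→11
Patient 6: 11→21
Patient 3: 21→32
Patient 7: 32→46
Patient 4: 46→65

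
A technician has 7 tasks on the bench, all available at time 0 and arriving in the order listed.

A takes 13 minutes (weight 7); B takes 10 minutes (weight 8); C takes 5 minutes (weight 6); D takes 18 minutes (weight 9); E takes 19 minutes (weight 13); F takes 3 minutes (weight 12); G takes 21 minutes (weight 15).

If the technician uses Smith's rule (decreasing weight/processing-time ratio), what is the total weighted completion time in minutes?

WSPT (decreasing weight/processing-time ratio): F C B G E A D.
F: finishes 3, weight 12, w·C = 36
C: finishes 8, weight 6, w·C = 48
B: finishes 18, weight 8, w·C = 144
G: finishes 39, weight 15, w·C = 585
E: finishes 58, weight 13, w·C = 754
A: finishes 71, weight 7, w·C = 497
D: finishes 89, weight 9, w·C = 801
Sum = 36+48+144+585+754+497+801 = 2865.

2865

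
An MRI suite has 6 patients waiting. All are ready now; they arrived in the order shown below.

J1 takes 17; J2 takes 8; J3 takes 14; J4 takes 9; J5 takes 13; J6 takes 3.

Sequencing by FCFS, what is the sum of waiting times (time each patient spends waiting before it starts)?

FIFO (arrival order): J1 J2 J3 J4 J5 J6.
J1: waits 0, runs 0→17
J2: waits 17, runs 17→25
J3: waits 25, runs 25→39
J4: waits 39, runs 39→48
J5: waits 48, runs 48→61
J6: waits 61, runs 61→64
Sum = 0+17+25+39+48+61 = 190.

190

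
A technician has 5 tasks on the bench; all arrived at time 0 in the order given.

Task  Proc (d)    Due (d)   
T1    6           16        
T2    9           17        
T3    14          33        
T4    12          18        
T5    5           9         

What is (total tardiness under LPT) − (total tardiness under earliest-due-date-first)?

LPT (decreasing processing time): T3 T4 T2 T1 T5.
T3: 0→14, due 33, tardiness 0
T4: 14→26, due 18, tardiness 8
T2: 26→35, due 17, tardiness 18
T1: 35→41, due 16, tardiness 25
T5: 41→46, due 9, tardiness 37
Sum = 0+8+18+25+37 = 88.
EDD (increasing due date): T5 T1 T2 T4 T3.
T5: 0→5, due 9, tardiness 0
T1: 5→11, due 16, tardiness 0
T2: 11→20, due 17, tardiness 3
T4: 20→32, due 18, tardiness 14
T3: 32→46, due 33, tardiness 13
Sum = 0+0+3+14+13 = 30.
Difference = 88 − 30 = 58.

58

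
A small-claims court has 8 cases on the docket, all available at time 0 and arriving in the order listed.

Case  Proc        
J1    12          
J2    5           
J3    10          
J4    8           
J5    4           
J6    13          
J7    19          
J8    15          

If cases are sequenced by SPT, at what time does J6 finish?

52

SPT (increasing processing time): J5 J2 J4 J3 J1 J6 J8 J7.
J5: 0→4
J2: 4→9
J4: 9→17
J3: 17→27
J1: 27→39
J6: 39→52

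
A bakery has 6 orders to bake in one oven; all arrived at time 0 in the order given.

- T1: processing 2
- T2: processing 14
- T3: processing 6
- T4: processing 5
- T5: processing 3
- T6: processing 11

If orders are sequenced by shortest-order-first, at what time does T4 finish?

SPT (increasing processing time): T1 T5 T4 T3 T6 T2.
T1: 0→2
T5: 2→5
T4: 5→10

10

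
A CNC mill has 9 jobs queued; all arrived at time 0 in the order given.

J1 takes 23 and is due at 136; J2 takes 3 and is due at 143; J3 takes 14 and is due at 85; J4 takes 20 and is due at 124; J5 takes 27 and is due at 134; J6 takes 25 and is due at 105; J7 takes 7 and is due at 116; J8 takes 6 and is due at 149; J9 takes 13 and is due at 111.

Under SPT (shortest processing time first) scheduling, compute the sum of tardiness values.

10

SPT (increasing processing time): J2 J8 J7 J9 J3 J4 J1 J6 J5.
J2: 0→3, due 143, tardiness 0
J8: 3→9, due 149, tardiness 0
J7: 9→16, due 116, tardiness 0
J9: 16→29, due 111, tardiness 0
J3: 29→43, due 85, tardiness 0
J4: 43→63, due 124, tardiness 0
J1: 63→86, due 136, tardiness 0
J6: 86→111, due 105, tardiness 6
J5: 111→138, due 134, tardiness 4
Sum = 0+0+0+0+0+0+0+6+4 = 10.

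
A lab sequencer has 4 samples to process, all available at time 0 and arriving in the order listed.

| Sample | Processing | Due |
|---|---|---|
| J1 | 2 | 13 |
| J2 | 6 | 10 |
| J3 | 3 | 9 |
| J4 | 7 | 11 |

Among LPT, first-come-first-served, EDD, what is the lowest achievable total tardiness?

LPT (decreasing processing time): J4 J2 J3 J1.
J4: 0→7, due 11, tardiness 0
J2: 7→13, due 10, tardiness 3
J3: 13→16, due 9, tardiness 7
J1: 16→18, due 13, tardiness 5
Sum = 0+3+7+5 = 15.
FIFO (arrival order): J1 J2 J3 J4.
J1: 0→2, due 13, tardiness 0
J2: 2→8, due 10, tardiness 0
J3: 8→11, due 9, tardiness 2
J4: 11→18, due 11, tardiness 7
Sum = 0+0+2+7 = 9.
EDD (increasing due date): J3 J2 J4 J1.
J3: 0→3, due 9, tardiness 0
J2: 3→9, due 10, tardiness 0
J4: 9→16, due 11, tardiness 5
J1: 16→18, due 13, tardiness 5
Sum = 0+0+5+5 = 10.
LPT 15, FIFO 9, EDD 10 → minimum 9.

9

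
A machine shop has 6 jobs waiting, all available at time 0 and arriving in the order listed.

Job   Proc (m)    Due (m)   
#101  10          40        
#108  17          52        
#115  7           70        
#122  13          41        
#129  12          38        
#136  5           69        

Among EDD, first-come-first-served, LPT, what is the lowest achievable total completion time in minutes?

241

EDD (increasing due date): #129 #101 #122 #108 #136 #115.
#129: 0→12
#101: 12→22
#122: 22→35
#108: 35→52
#136: 52→57
#115: 57→64
Sum = 12+22+35+52+57+64 = 242.
FIFO (arrival order): #101 #108 #115 #122 #129 #136.
#101: 0→10
#108: 10→27
#115: 27→34
#122: 34→47
#129: 47→59
#136: 59→64
Sum = 10+27+34+47+59+64 = 241.
LPT (decreasing processing time): #108 #122 #129 #101 #115 #136.
#108: 0→17
#122: 17→30
#129: 30→42
#101: 42→52
#115: 52→59
#136: 59→64
Sum = 17+30+42+52+59+64 = 264.
EDD 242, FIFO 241, LPT 264 → minimum 241.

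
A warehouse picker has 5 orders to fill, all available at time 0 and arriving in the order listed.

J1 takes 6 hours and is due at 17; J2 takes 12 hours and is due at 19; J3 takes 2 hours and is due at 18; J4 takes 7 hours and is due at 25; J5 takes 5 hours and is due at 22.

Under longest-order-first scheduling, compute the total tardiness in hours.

LPT (decreasing processing time): J2 J4 J1 J5 J3.
J2: 0→12, due 19, tardiness 0
J4: 12→19, due 25, tardiness 0
J1: 19→25, due 17, tardiness 8
J5: 25→30, due 22, tardiness 8
J3: 30→32, due 18, tardiness 14
Sum = 0+0+8+8+14 = 30.

30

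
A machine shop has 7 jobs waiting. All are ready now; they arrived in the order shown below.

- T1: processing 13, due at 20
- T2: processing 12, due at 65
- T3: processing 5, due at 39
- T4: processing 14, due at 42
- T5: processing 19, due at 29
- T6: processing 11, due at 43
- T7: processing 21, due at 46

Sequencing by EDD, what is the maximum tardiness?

37

EDD (increasing due date): T1 T5 T3 T4 T6 T7 T2.
T1: 0→13, due 20, tardiness 0
T5: 13→32, due 29, tardiness 3
T3: 32→37, due 39, tardiness 0
T4: 37→51, due 42, tardiness 9
T6: 51→62, due 43, tardiness 19
T7: 62→83, due 46, tardiness 37
T2: 83→95, due 65, tardiness 30
Maximum = 37.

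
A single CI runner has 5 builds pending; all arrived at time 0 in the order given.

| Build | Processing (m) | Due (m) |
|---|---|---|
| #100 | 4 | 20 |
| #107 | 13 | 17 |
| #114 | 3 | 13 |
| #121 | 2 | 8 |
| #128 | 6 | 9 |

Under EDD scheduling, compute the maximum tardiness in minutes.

8

EDD (increasing due date): #121 #128 #114 #107 #100.
#121: 0→2, due 8, tardiness 0
#128: 2→8, due 9, tardiness 0
#114: 8→11, due 13, tardiness 0
#107: 11→24, due 17, tardiness 7
#100: 24→28, due 20, tardiness 8
Maximum = 8.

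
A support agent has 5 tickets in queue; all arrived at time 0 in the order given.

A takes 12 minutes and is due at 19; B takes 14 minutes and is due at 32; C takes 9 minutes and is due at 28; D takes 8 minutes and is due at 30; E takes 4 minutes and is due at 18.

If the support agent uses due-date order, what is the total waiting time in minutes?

78

EDD (increasing due date): E A C D B.
E: waits 0, runs 0→4
A: waits 4, runs 4→16
C: waits 16, runs 16→25
D: waits 25, runs 25→33
B: waits 33, runs 33→47
Sum = 0+4+16+25+33 = 78.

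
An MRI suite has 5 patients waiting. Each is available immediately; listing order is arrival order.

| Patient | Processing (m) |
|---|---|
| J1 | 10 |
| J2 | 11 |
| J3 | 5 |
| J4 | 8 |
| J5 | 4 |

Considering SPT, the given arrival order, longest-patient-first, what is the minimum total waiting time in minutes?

SPT (increasing processing time): J5 J3 J4 J1 J2.
J5: waits 0, runs 0→4
J3: waits 4, runs 4→9
J4: waits 9, runs 9→17
J1: waits 17, runs 17→27
J2: waits 27, runs 27→38
Sum = 0+4+9+17+27 = 57.
FIFO (arrival order): J1 J2 J3 J4 J5.
J1: waits 0, runs 0→10
J2: waits 10, runs 10→21
J3: waits 21, runs 21→26
J4: waits 26, runs 26→34
J5: waits 34, runs 34→38
Sum = 0+10+21+26+34 = 91.
LPT (decreasing processing time): J2 J1 J4 J3 J5.
J2: waits 0, runs 0→11
J1: waits 11, runs 11→21
J4: waits 21, runs 21→29
J3: waits 29, runs 29→34
J5: waits 34, runs 34→38
Sum = 0+11+21+29+34 = 95.
SPT 57, FIFO 91, LPT 95 → minimum 57.

57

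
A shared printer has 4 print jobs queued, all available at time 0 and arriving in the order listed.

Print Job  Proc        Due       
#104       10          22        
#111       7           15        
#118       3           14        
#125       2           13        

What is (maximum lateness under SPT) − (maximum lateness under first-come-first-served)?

SPT (increasing processing time): #125 #118 #111 #104.
#125: 0→2, due 13, lateness -11
#118: 2→5, due 14, lateness -9
#111: 5→12, due 15, lateness -3
#104: 12→22, due 22, lateness 0
Maximum = 0.
FIFO (arrival order): #104 #111 #118 #125.
#104: 0→10, due 22, lateness -12
#111: 10→17, due 15, lateness 2
#118: 17→20, due 14, lateness 6
#125: 20→22, due 13, lateness 9
Maximum = 9.
Difference = 0 − 9 = -9.

-9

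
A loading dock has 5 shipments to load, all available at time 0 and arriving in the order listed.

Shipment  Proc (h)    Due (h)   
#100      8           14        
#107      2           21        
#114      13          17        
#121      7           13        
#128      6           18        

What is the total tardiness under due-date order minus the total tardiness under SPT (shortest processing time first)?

13

EDD (increasing due date): #121 #100 #114 #128 #107.
#121: 0→7, due 13, tardiness 0
#100: 7→15, due 14, tardiness 1
#114: 15→28, due 17, tardiness 11
#128: 28→34, due 18, tardiness 16
#107: 34→36, due 21, tardiness 15
Sum = 0+1+11+16+15 = 43.
SPT (increasing processing time): #107 #128 #121 #100 #114.
#107: 0→2, due 21, tardiness 0
#128: 2→8, due 18, tardiness 0
#121: 8→15, due 13, tardiness 2
#100: 15→23, due 14, tardiness 9
#114: 23→36, due 17, tardiness 19
Sum = 0+0+2+9+19 = 30.
Difference = 43 − 30 = 13.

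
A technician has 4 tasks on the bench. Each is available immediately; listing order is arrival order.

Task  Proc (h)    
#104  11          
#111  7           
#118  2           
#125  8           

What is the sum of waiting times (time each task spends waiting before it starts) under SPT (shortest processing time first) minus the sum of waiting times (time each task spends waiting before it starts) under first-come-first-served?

SPT (increasing processing time): #118 #111 #125 #104.
#118: waits 0, runs 0→2
#111: waits 2, runs 2→9
#125: waits 9, runs 9→17
#104: waits 17, runs 17→28
Sum = 0+2+9+17 = 28.
FIFO (arrival order): #104 #111 #118 #125.
#104: waits 0, runs 0→11
#111: waits 11, runs 11→18
#118: waits 18, runs 18→20
#125: waits 20, runs 20→28
Sum = 0+11+18+20 = 49.
Difference = 28 − 49 = -21.

-21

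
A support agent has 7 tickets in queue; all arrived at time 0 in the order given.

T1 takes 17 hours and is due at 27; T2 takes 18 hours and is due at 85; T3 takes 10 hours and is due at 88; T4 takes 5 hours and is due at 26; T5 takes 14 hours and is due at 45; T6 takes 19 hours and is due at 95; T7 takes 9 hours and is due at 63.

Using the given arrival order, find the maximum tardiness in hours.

29

FIFO (arrival order): T1 T2 T3 T4 T5 T6 T7.
T1: 0→17, due 27, tardiness 0
T2: 17→35, due 85, tardiness 0
T3: 35→45, due 88, tardiness 0
T4: 45→50, due 26, tardiness 24
T5: 50→64, due 45, tardiness 19
T6: 64→83, due 95, tardiness 0
T7: 83→92, due 63, tardiness 29
Maximum = 29.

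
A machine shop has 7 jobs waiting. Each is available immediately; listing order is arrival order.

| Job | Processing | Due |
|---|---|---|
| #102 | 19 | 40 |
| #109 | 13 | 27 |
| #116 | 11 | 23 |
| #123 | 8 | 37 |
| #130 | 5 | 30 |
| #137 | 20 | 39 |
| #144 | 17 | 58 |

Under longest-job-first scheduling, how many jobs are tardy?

LPT (decreasing processing time): #137 #102 #144 #109 #116 #123 #130.
#137: 0→20, due 39, tardiness 0
#102: 20→39, due 40, tardiness 0
#144: 39→56, due 58, tardiness 0
#109: 56→69, due 27, tardiness 42
#116: 69→80, due 23, tardiness 57
#123: 80→88, due 37, tardiness 51
#130: 88→93, due 30, tardiness 63
Late jobs: 4.

4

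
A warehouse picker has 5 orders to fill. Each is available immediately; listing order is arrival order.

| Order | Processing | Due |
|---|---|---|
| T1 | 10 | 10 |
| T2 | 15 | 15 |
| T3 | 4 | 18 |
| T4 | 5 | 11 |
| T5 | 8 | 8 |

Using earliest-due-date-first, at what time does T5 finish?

8

EDD (increasing due date): T5 T1 T4 T2 T3.
T5: 0→8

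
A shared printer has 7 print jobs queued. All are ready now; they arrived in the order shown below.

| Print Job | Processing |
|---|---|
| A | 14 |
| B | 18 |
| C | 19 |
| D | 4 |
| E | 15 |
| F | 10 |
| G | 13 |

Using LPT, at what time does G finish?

LPT (decreasing processing time): C B E A G F D.
C: 0→19
B: 19→37
E: 37→52
A: 52→66
G: 66→79

79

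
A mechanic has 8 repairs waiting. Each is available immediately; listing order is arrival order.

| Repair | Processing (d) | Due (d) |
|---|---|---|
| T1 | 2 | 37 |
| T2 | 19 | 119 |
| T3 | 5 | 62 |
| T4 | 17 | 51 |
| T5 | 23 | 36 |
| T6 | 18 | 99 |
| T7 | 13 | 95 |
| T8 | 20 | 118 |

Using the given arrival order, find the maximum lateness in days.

FIFO (arrival order): T1 T2 T3 T4 T5 T6 T7 T8.
T1: 0→2, due 37, lateness -35
T2: 2→21, due 119, lateness -98
T3: 21→26, due 62, lateness -36
T4: 26→43, due 51, lateness -8
T5: 43→66, due 36, lateness 30
T6: 66→84, due 99, lateness -15
T7: 84→97, due 95, lateness 2
T8: 97→117, due 118, lateness -1
Maximum = 30.

30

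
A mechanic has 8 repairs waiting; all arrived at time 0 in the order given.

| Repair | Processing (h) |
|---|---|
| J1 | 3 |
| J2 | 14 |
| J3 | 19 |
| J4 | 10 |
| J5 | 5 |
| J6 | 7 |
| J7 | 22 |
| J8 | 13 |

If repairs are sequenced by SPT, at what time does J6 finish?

SPT (increasing processing time): J1 J5 J6 J4 J8 J2 J3 J7.
J1: 0→3
J5: 3→8
J6: 8→15

15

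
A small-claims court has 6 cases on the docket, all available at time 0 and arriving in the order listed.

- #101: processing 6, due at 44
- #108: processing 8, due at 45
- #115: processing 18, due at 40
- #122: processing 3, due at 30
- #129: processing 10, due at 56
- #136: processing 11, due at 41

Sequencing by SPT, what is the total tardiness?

16

SPT (increasing processing time): #122 #101 #108 #129 #136 #115.
#122: 0→3, due 30, tardiness 0
#101: 3→9, due 44, tardiness 0
#108: 9→17, due 45, tardiness 0
#129: 17→27, due 56, tardiness 0
#136: 27→38, due 41, tardiness 0
#115: 38→56, due 40, tardiness 16
Sum = 0+0+0+0+0+16 = 16.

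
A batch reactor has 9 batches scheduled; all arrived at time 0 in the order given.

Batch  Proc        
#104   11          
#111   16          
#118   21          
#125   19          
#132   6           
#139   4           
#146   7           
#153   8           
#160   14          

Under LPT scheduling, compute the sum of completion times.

LPT (decreasing processing time): #118 #125 #111 #160 #104 #153 #146 #132 #139.
#118: 0→21
#125: 21→40
#111: 40→56
#160: 56→70
#104: 70→81
#153: 81→89
#146: 89→96
#132: 96→102
#139: 102→106
Sum = 21+40+56+70+81+89+96+102+106 = 661.

661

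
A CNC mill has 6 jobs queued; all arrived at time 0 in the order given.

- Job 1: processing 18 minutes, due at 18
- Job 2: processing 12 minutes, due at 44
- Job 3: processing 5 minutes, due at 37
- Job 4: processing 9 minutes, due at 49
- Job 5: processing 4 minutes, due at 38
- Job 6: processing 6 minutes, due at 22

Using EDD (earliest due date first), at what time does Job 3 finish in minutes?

29

EDD (increasing due date): Job 1 Job 6 Job 3 Job 5 Job 2 Job 4.
Job 1: 0→18
Job 6: 18→24
Job 3: 24→29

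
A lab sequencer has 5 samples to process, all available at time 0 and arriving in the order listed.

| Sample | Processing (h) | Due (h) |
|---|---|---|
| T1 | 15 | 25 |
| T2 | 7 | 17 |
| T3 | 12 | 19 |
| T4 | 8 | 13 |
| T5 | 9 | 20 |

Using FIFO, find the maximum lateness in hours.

FIFO (arrival order): T1 T2 T3 T4 T5.
T1: 0→15, due 25, lateness -10
T2: 15→22, due 17, lateness 5
T3: 22→34, due 19, lateness 15
T4: 34→42, due 13, lateness 29
T5: 42→51, due 20, lateness 31
Maximum = 31.

31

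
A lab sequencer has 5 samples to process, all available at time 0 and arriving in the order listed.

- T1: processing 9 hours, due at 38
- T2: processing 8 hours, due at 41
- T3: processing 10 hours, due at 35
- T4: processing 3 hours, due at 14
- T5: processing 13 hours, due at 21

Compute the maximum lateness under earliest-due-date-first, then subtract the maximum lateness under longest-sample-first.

EDD (increasing due date): T4 T5 T3 T1 T2.
T4: 0→3, due 14, lateness -11
T5: 3→16, due 21, lateness -5
T3: 16→26, due 35, lateness -9
T1: 26→35, due 38, lateness -3
T2: 35→43, due 41, lateness 2
Maximum = 2.
LPT (decreasing processing time): T5 T3 T1 T2 T4.
T5: 0→13, due 21, lateness -8
T3: 13→23, due 35, lateness -12
T1: 23→32, due 38, lateness -6
T2: 32→40, due 41, lateness -1
T4: 40→43, due 14, lateness 29
Maximum = 29.
Difference = 2 − 29 = -27.

-27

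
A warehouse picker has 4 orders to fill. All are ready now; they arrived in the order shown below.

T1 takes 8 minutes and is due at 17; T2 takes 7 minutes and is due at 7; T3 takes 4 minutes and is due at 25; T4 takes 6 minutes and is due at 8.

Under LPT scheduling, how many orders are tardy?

2

LPT (decreasing processing time): T1 T2 T4 T3.
T1: 0→8, due 17, tardiness 0
T2: 8→15, due 7, tardiness 8
T4: 15→21, due 8, tardiness 13
T3: 21→25, due 25, tardiness 0
Late orders: 2.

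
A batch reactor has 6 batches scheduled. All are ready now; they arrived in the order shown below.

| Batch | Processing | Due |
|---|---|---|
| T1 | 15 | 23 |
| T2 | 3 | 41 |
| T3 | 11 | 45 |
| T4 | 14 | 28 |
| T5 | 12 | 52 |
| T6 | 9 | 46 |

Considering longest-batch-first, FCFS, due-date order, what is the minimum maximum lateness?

12

LPT (decreasing processing time): T1 T4 T5 T3 T6 T2.
T1: 0→15, due 23, lateness -8
T4: 15→29, due 28, lateness 1
T5: 29→41, due 52, lateness -11
T3: 41→52, due 45, lateness 7
T6: 52→61, due 46, lateness 15
T2: 61→64, due 41, lateness 23
Maximum = 23.
FIFO (arrival order): T1 T2 T3 T4 T5 T6.
T1: 0→15, due 23, lateness -8
T2: 15→18, due 41, lateness -23
T3: 18→29, due 45, lateness -16
T4: 29→43, due 28, lateness 15
T5: 43→55, due 52, lateness 3
T6: 55→64, due 46, lateness 18
Maximum = 18.
EDD (increasing due date): T1 T4 T2 T3 T6 T5.
T1: 0→15, due 23, lateness -8
T4: 15→29, due 28, lateness 1
T2: 29→32, due 41, lateness -9
T3: 32→43, due 45, lateness -2
T6: 43→52, due 46, lateness 6
T5: 52→64, due 52, lateness 12
Maximum = 12.
LPT 23, FIFO 18, EDD 12 → minimum 12.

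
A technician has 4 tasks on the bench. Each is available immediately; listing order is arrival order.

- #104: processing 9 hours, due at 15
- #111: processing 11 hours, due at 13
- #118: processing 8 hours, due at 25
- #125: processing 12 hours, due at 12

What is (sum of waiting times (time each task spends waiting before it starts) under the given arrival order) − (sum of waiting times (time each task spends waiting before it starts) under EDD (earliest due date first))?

FIFO (arrival order): #104 #111 #118 #125.
#104: waits 0, runs 0→9
#111: waits 9, runs 9→20
#118: waits 20, runs 20→28
#125: waits 28, runs 28→40
Sum = 0+9+20+28 = 57.
EDD (increasing due date): #125 #111 #104 #118.
#125: waits 0, runs 0→12
#111: waits 12, runs 12→23
#104: waits 23, runs 23→32
#118: waits 32, runs 32→40
Sum = 0+12+23+32 = 67.
Difference = 57 − 67 = -10.

-10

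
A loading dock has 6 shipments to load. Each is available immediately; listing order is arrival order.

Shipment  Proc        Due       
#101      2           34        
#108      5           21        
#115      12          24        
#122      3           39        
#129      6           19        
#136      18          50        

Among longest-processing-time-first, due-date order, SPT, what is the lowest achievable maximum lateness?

LPT (decreasing processing time): #136 #115 #129 #108 #122 #101.
#136: 0→18, due 50, lateness -32
#115: 18→30, due 24, lateness 6
#129: 30→36, due 19, lateness 17
#108: 36→41, due 21, lateness 20
#122: 41→44, due 39, lateness 5
#101: 44→46, due 34, lateness 12
Maximum = 20.
EDD (increasing due date): #129 #108 #115 #101 #122 #136.
#129: 0→6, due 19, lateness -13
#108: 6→11, due 21, lateness -10
#115: 11→23, due 24, lateness -1
#101: 23→25, due 34, lateness -9
#122: 25→28, due 39, lateness -11
#136: 28→46, due 50, lateness -4
Maximum = -1.
SPT (increasing processing time): #101 #122 #108 #129 #115 #136.
#101: 0→2, due 34, lateness -32
#122: 2→5, due 39, lateness -34
#108: 5→10, due 21, lateness -11
#129: 10→16, due 19, lateness -3
#115: 16→28, due 24, lateness 4
#136: 28→46, due 50, lateness -4
Maximum = 4.
LPT 20, EDD -1, SPT 4 → minimum -1.

-1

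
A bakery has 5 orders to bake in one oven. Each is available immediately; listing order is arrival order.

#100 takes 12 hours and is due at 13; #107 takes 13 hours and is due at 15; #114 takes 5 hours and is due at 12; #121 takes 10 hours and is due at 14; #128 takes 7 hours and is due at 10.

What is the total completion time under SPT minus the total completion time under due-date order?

-4

SPT (increasing processing time): #114 #128 #121 #100 #107.
#114: 0→5
#128: 5→12
#121: 12→22
#100: 22→34
#107: 34→47
Sum = 5+12+22+34+47 = 120.
EDD (increasing due date): #128 #114 #100 #121 #107.
#128: 0→7
#114: 7→12
#100: 12→24
#121: 24→34
#107: 34→47
Sum = 7+12+24+34+47 = 124.
Difference = 120 − 124 = -4.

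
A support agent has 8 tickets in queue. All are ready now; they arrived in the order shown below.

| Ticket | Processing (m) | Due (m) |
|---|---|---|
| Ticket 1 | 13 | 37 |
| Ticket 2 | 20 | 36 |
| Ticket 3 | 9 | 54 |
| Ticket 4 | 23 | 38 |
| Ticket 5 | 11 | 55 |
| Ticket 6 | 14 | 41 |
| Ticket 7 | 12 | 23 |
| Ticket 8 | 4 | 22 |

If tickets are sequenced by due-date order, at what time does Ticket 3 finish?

95

EDD (increasing due date): Ticket 8 Ticket 7 Ticket 2 Ticket 1 Ticket 4 Ticket 6 Ticket 3 Ticket 5.
Ticket 8: 0→4
Ticket 7: 4→16
Ticket 2: 16→36
Ticket 1: 36→49
Ticket 4: 49→72
Ticket 6: 72→86
Ticket 3: 86→95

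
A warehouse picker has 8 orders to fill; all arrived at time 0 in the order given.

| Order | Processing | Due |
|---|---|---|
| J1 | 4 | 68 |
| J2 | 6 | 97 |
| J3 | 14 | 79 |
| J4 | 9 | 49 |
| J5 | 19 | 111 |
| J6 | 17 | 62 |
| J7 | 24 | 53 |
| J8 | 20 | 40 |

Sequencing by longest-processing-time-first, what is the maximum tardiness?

54

LPT (decreasing processing time): J7 J8 J5 J6 J3 J4 J2 J1.
J7: 0→24, due 53, tardiness 0
J8: 24→44, due 40, tardiness 4
J5: 44→63, due 111, tardiness 0
J6: 63→80, due 62, tardiness 18
J3: 80→94, due 79, tardiness 15
J4: 94→103, due 49, tardiness 54
J2: 103→109, due 97, tardiness 12
J1: 109→113, due 68, tardiness 45
Maximum = 54.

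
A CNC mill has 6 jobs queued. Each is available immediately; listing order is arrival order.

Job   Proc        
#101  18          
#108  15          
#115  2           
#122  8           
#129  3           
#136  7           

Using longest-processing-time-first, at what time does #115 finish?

LPT (decreasing processing time): #101 #108 #122 #136 #129 #115.
#101: 0→18
#108: 18→33
#122: 33→41
#136: 41→48
#129: 48→51
#115: 51→53

53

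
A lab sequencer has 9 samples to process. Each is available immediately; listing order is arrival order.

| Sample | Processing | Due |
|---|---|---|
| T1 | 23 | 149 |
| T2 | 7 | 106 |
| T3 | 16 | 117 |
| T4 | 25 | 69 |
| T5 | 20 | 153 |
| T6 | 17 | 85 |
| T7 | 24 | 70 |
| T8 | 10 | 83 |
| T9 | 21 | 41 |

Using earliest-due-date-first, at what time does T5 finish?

163

EDD (increasing due date): T9 T4 T7 T8 T6 T2 T3 T1 T5.
T9: 0→21
T4: 21→46
T7: 46→70
T8: 70→80
T6: 80→97
T2: 97→104
T3: 104→120
T1: 120→143
T5: 143→163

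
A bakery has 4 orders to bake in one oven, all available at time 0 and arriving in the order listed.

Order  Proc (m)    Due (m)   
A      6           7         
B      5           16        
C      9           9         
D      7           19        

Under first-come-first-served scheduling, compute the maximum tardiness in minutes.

11

FIFO (arrival order): A B C D.
A: 0→6, due 7, tardiness 0
B: 6→11, due 16, tardiness 0
C: 11→20, due 9, tardiness 11
D: 20→27, due 19, tardiness 8
Maximum = 11.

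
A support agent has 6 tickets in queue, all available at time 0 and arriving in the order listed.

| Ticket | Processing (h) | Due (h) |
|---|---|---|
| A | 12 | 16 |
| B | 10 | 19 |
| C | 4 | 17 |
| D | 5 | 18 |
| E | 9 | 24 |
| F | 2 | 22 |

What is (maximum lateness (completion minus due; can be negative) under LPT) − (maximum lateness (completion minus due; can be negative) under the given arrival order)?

LPT (decreasing processing time): A B E D C F.
A: 0→12, due 16, lateness -4
B: 12→22, due 19, lateness 3
E: 22→31, due 24, lateness 7
D: 31→36, due 18, lateness 18
C: 36→40, due 17, lateness 23
F: 40→42, due 22, lateness 20
Maximum = 23.
FIFO (arrival order): A B C D E F.
A: 0→12, due 16, lateness -4
B: 12→22, due 19, lateness 3
C: 22→26, due 17, lateness 9
D: 26→31, due 18, lateness 13
E: 31→40, due 24, lateness 16
F: 40→42, due 22, lateness 20
Maximum = 20.
Difference = 23 − 20 = 3.

3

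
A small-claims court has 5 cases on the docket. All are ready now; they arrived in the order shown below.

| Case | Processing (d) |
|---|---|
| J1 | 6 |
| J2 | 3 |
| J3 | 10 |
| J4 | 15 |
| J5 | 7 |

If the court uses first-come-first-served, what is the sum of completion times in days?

109

FIFO (arrival order): J1 J2 J3 J4 J5.
J1: 0→6
J2: 6→9
J3: 9→19
J4: 19→34
J5: 34→41
Sum = 6+9+19+34+41 = 109.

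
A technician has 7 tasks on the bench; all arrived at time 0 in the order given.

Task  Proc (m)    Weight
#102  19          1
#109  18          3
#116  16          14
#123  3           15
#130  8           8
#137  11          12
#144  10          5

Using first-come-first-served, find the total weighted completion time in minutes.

3549

FIFO (arrival order): #102 #109 #116 #123 #130 #137 #144.
#102: finishes 19, weight 1, w·C = 19
#109: finishes 37, weight 3, w·C = 111
#116: finishes 53, weight 14, w·C = 742
#123: finishes 56, weight 15, w·C = 840
#130: finishes 64, weight 8, w·C = 512
#137: finishes 75, weight 12, w·C = 900
#144: finishes 85, weight 5, w·C = 425
Sum = 19+111+742+840+512+900+425 = 3549.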